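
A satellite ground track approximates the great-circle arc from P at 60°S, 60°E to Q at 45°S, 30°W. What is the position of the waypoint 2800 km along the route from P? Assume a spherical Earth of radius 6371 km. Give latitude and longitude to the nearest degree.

The haversine formula gives a central angle δ ≈ 0.912 rad (52.2°) between the endpoints. The total great-circle distance is δ·R ≈ 0.912 × 6371 ≈ 5809 km, so the target fraction is f = 2800/5809 ≈ 0.482.
Interpolate at f ≈ 0.482 with slerp weights a = sin((1−f)δ)/sin δ ≈ 0.575, b = sin(fδ)/sin δ ≈ 0.538.
p = a·p₁ + b·p₂ ≈ (0.473, 0.059, -0.879); φ = arcsin(p_z) ≈ -61.51°, λ = atan2(p_y, p_x) ≈ 7.09°.

≈ 62°S, 7°E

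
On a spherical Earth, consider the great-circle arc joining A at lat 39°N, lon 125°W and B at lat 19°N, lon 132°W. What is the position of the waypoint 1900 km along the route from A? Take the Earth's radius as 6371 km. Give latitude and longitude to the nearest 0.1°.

Convert each endpoint to a unit vector on the sphere (x = cos φ cos λ, y = cos φ sin λ, z = sin φ).
The central angle between the endpoints is δ = arccos(p₁·p₂) ≈ 0.365 rad (20.9°). The total great-circle distance is δ·R ≈ 0.365 × 6371 ≈ 2324 km, so the target fraction is f = 1900/2324 ≈ 0.818.
Interpolate at f ≈ 0.818 with slerp weights a = sin((1−f)δ)/sin δ ≈ 0.186, b = sin(fδ)/sin δ ≈ 0.824.
p = a·p₁ + b·p₂ ≈ (-0.604, -0.697, 0.385); φ = arcsin(p_z) ≈ 22.67°, λ = atan2(p_y, p_x) ≈ -130.90°.

≈ lat 22.7°N, lon 130.9°W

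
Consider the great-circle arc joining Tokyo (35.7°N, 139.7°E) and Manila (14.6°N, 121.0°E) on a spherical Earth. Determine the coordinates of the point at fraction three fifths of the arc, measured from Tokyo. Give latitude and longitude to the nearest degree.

Write both endpoints as unit vectors p₁, p₂ with components (cos φ cos λ, cos φ sin λ, sin φ).
The central angle between the endpoints is δ = arccos(p₁·p₂) ≈ 0.470 rad (26.9°).
Interpolate at f = 3/5 with slerp weights a = sin((1−f)δ)/sin δ ≈ 0.413, b = sin(fδ)/sin δ ≈ 0.614.
p = a·p₁ + b·p₂ ≈ (-0.562, 0.726, 0.396); φ = arcsin(p_z) ≈ 23.31°, λ = atan2(p_y, p_x) ≈ 127.72°.

≈ 23°N, 128°E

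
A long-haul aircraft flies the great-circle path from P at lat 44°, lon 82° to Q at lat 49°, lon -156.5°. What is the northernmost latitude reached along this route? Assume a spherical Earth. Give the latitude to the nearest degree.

≈ 65°

The great circle lies in the plane with unit normal n̂ = (p₁ × p₂)/|p₁ × p₂|.
Here n̂_z ≈ +0.419; the vertex latitude is φ_max = arccos|n̂_z| ≈ 65.2°.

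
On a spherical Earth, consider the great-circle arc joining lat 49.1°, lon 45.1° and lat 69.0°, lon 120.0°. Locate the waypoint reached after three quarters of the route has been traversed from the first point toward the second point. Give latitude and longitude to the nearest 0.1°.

Write both endpoints as unit vectors p₁, p₂ with components (cos φ cos λ, cos φ sin λ, sin φ).
The central angle between the endpoints is δ = arccos(p₁·p₂) ≈ 0.697 rad (39.9°).
Interpolate at f = 3/4 with slerp weights a = sin((1−f)δ)/sin δ ≈ 0.270, b = sin(fδ)/sin δ ≈ 0.778.
p = a·p₁ + b·p₂ ≈ (-0.015, 0.367, 0.930); φ = arcsin(p_z) ≈ 68.47°, λ = atan2(p_y, p_x) ≈ 92.27°.

≈ lat 68.5°, lon 92.3°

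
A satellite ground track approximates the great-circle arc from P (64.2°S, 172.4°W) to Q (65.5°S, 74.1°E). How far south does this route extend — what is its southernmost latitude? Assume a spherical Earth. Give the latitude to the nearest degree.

≈ 76°S

The great circle lies in the plane with unit normal n̂ = (p₁ × p₂)/|p₁ × p₂|.
Here n̂_z ≈ -0.249; the vertex latitude is φ_max = arccos|n̂_z| ≈ 75.6°.
Check via Clairaut: cos φ_max = |cos φ₁| · sin C = cos(64.2°)·sin(145.1°) ≈ 0.249, again giving ≈ 75.6°.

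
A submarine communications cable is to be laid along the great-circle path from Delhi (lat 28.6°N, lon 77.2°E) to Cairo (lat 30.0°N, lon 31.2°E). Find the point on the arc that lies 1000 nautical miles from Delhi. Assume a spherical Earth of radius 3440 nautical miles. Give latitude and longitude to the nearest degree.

Convert each endpoint to a unit vector on the sphere (x = cos φ cos λ, y = cos φ sin λ, z = sin φ).
The central angle between the endpoints is δ = arccos(p₁·p₂) ≈ 0.696 rad (39.9°). The total great-circle distance is δ·R ≈ 0.696 × 3440 ≈ 2394 nmi, so the target fraction is f = 1000/2394 ≈ 0.418.
Interpolate at f ≈ 0.418 with slerp weights a = sin((1−f)δ)/sin δ ≈ 0.615, b = sin(fδ)/sin δ ≈ 0.447.
p = a·p₁ + b·p₂ ≈ (0.451, 0.727, 0.518); φ = arcsin(p_z) ≈ 31.19°, λ = atan2(p_y, p_x) ≈ 58.20°.

≈ lat 31°N, lon 58°E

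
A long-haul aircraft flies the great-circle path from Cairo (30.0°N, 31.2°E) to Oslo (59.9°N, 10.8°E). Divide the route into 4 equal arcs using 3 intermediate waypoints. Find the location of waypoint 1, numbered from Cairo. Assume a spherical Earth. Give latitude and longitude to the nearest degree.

Convert each endpoint to a unit vector on the sphere (x = cos φ cos λ, y = cos φ sin λ, z = sin φ).
The central angle between the endpoints is δ = arccos(p₁·p₂) ≈ 0.574 rad (32.9°).
Interpolate at f = 1/4 with slerp weights a = sin((1−f)δ)/sin δ ≈ 0.769, b = sin(fδ)/sin δ ≈ 0.263.
p = a·p₁ + b·p₂ ≈ (0.699, 0.370, 0.612); φ = arcsin(p_z) ≈ 37.74°, λ = atan2(p_y, p_x) ≈ 27.86°.

≈ (38°N, 28°E)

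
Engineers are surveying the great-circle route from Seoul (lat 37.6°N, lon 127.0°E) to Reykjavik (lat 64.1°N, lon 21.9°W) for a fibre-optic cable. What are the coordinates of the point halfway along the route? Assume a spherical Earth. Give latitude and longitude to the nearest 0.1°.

≈ lat 72.5°N, lon 98.7°E

Convert each endpoint to a unit vector on the sphere (x = cos φ cos λ, y = cos φ sin λ, z = sin φ).
The central angle between the endpoints is δ = arccos(p₁·p₂) ≈ 1.316 rad (75.4°).
Interpolate at f = 1/2 with slerp weights a = sin((1−f)δ)/sin δ ≈ 0.632, b = sin(fδ)/sin δ ≈ 0.632.
p = a·p₁ + b·p₂ ≈ (-0.045, 0.297, 0.954); φ = arcsin(p_z) ≈ 72.53°, λ = atan2(p_y, p_x) ≈ 98.66°.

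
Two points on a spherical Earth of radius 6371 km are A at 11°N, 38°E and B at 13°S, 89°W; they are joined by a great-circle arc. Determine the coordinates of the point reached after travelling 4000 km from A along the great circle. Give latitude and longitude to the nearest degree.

From cos δ = sin φ₁ sin φ₂ + cos φ₁ cos φ₂ cos Δλ, the central angle is δ ≈ 2.238 rad (128.2°). The total great-circle distance is δ·R ≈ 2.238 × 6371 ≈ 14256 km, so the target fraction is f = 4000/14256 ≈ 0.281.
Interpolate at f ≈ 0.281 with slerp weights a = sin((1−f)δ)/sin δ ≈ 1.272, b = sin(fδ)/sin δ ≈ 0.748.
p = a·p₁ + b·p₂ ≈ (0.996, 0.040, 0.074); φ = arcsin(p_z) ≈ 4.27°, λ = atan2(p_y, p_x) ≈ 2.31°.

≈ 4°N, 2°E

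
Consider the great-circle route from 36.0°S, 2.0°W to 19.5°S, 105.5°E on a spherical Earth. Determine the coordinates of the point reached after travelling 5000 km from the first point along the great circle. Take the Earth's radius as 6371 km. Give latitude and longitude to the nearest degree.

≈ 42°S, 56°E

Convert each endpoint to a unit vector on the sphere (x = cos φ cos λ, y = cos φ sin λ, z = sin φ).
The central angle between the endpoints is δ = arccos(p₁·p₂) ≈ 1.604 rad (91.9°). The total great-circle distance is δ·R ≈ 1.604 × 6371 ≈ 10219 km, so the target fraction is f = 5000/10219 ≈ 0.489.
Interpolate at f ≈ 0.489 with slerp weights a = sin((1−f)δ)/sin δ ≈ 0.731, b = sin(fδ)/sin δ ≈ 0.707.
p = a·p₁ + b·p₂ ≈ (0.413, 0.622, -0.666); φ = arcsin(p_z) ≈ -41.73°, λ = atan2(p_y, p_x) ≈ 56.41°.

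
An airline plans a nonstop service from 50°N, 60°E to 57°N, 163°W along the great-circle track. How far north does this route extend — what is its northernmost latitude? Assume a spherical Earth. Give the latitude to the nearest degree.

≈ 75°N

The great circle lies in the plane with unit normal n̂ = (p₁ × p₂)/|p₁ × p₂|.
Here n̂_z ≈ +0.259; the vertex latitude is φ_max = arccos|n̂_z| ≈ 75.0°.
Check via Clairaut: cos φ_max = |cos φ₁| · sin C = cos(50.0°)·sin(23.7°) ≈ 0.259, again giving ≈ 75.0°.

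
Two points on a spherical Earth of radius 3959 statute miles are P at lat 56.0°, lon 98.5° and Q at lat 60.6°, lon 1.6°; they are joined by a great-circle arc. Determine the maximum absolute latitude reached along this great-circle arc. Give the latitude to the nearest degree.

≈ 68°

The great circle lies in the plane with unit normal n̂ = (p₁ × p₂)/|p₁ × p₂|.
Here n̂_z ≈ -0.376; the vertex latitude is φ_max = arccos|n̂_z| ≈ 67.9°.
Check via Clairaut: cos φ_max = |cos φ₁| · sin C = cos(56.0°)·sin(42.3°) ≈ 0.376, again giving ≈ 67.9°.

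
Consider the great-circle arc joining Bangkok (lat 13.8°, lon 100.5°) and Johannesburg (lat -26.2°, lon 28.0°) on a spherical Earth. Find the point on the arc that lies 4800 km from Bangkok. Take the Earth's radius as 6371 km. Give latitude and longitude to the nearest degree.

≈ lat -9°, lon 64°

Convert each endpoint to a unit vector on the sphere (x = cos φ cos λ, y = cos φ sin λ, z = sin φ).
The central angle between the endpoints is δ = arccos(p₁·p₂) ≈ 1.413 rad (81.0°). The total great-circle distance is δ·R ≈ 1.413 × 6371 ≈ 9005 km, so the target fraction is f = 4800/9005 ≈ 0.533.
Interpolate at f ≈ 0.533 with slerp weights a = sin((1−f)δ)/sin δ ≈ 0.621, b = sin(fδ)/sin δ ≈ 0.693.
p = a·p₁ + b·p₂ ≈ (0.439, 0.885, -0.158); φ = arcsin(p_z) ≈ -9.08°, λ = atan2(p_y, p_x) ≈ 63.61°.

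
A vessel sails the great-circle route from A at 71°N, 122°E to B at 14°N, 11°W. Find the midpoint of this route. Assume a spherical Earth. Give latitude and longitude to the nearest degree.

≈ 57°N, 7°E

The haversine formula gives a central angle δ ≈ 1.557 rad (89.2°) between the endpoints.
Interpolate at f = 1/2 with slerp weights a = sin((1−f)δ)/sin δ ≈ 0.702, b = sin(fδ)/sin δ ≈ 0.702.
p = a·p₁ + b·p₂ ≈ (0.548, 0.064, 0.834); φ = arcsin(p_z) ≈ 56.52°, λ = atan2(p_y, p_x) ≈ 6.65°.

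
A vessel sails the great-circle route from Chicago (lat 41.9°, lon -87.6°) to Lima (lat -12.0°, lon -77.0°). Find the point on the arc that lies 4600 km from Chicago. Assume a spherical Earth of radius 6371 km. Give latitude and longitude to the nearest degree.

Write both endpoints as unit vectors p₁, p₂ with components (cos φ cos λ, cos φ sin λ, sin φ).
The central angle between the endpoints is δ = arccos(p₁·p₂) ≈ 0.956 rad (54.8°). The total great-circle distance is δ·R ≈ 0.956 × 6371 ≈ 6091 km, so the target fraction is f = 4600/6091 ≈ 0.755.
Interpolate at f ≈ 0.755 with slerp weights a = sin((1−f)δ)/sin δ ≈ 0.284, b = sin(fδ)/sin δ ≈ 0.809.
p = a·p₁ + b·p₂ ≈ (0.187, -0.982, 0.021); φ = arcsin(p_z) ≈ 1.22°, λ = atan2(p_y, p_x) ≈ -79.23°.

≈ lat 1°, lon -79°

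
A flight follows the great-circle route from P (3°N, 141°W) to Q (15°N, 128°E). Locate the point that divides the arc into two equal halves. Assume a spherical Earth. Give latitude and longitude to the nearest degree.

Convert each endpoint to a unit vector on the sphere (x = cos φ cos λ, y = cos φ sin λ, z = sin φ).
The central angle between the endpoints is δ = arccos(p₁·p₂) ≈ 1.574 rad (90.2°).
Interpolate at f = 1/2 with slerp weights a = sin((1−f)δ)/sin δ ≈ 0.708, b = sin(fδ)/sin δ ≈ 0.708.
p = a·p₁ + b·p₂ ≈ (-0.971, 0.094, 0.220); φ = arcsin(p_z) ≈ 12.73°, λ = atan2(p_y, p_x) ≈ 174.47°.

≈ (13°N, 174°E)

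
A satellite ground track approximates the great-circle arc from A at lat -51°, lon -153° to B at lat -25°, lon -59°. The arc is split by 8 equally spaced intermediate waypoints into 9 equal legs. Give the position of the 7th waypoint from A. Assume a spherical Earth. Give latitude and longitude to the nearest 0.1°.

Write both endpoints as unit vectors p₁, p₂ with components (cos φ cos λ, cos φ sin λ, sin φ).
The central angle between the endpoints is δ = arccos(p₁·p₂) ≈ 1.278 rad (73.2°).
Interpolate at f = 7/9 with slerp weights a = sin((1−f)δ)/sin δ ≈ 0.293, b = sin(fδ)/sin δ ≈ 0.875.
p = a·p₁ + b·p₂ ≈ (0.245, -0.764, -0.597); φ = arcsin(p_z) ≈ -36.69°, λ = atan2(p_y, p_x) ≈ -72.24°.

≈ lat -36.7°, lon -72.2°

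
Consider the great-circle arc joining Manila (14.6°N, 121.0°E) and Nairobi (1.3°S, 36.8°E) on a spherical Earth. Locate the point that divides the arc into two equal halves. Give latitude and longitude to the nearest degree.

≈ (9°N, 78°E)

The haversine formula gives a central angle δ ≈ 1.479 rad (84.7°) between the endpoints.
Interpolate at f = 1/2 with slerp weights a = sin((1−f)δ)/sin δ ≈ 0.677, b = sin(fδ)/sin δ ≈ 0.677.
p = a·p₁ + b·p₂ ≈ (0.204, 0.966, 0.155); φ = arcsin(p_z) ≈ 8.93°, λ = atan2(p_y, p_x) ≈ 78.06°.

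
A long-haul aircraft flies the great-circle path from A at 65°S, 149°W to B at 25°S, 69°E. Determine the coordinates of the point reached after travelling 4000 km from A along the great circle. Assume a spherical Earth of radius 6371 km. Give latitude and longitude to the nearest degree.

≈ 70°S, 104°E

The haversine formula gives a central angle δ ≈ 1.490 rad (85.3°) between the endpoints. The total great-circle distance is δ·R ≈ 1.490 × 6371 ≈ 9490 km, so the target fraction is f = 4000/9490 ≈ 0.422.
Interpolate at f ≈ 0.422 with slerp weights a = sin((1−f)δ)/sin δ ≈ 0.761, b = sin(fδ)/sin δ ≈ 0.589.
p = a·p₁ + b·p₂ ≈ (-0.084, 0.333, -0.939); φ = arcsin(p_z) ≈ -69.91°, λ = atan2(p_y, p_x) ≈ 104.23°.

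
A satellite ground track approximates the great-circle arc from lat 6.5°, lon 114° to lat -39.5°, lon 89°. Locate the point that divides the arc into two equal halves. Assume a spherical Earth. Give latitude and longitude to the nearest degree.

≈ lat -17°, lon 103°

Write both endpoints as unit vectors p₁, p₂ with components (cos φ cos λ, cos φ sin λ, sin φ).
The central angle between the endpoints is δ = arccos(p₁·p₂) ≈ 0.898 rad (51.5°).
Interpolate at f = 1/2 with slerp weights a = sin((1−f)δ)/sin δ ≈ 0.555, b = sin(fδ)/sin δ ≈ 0.555.
p = a·p₁ + b·p₂ ≈ (-0.217, 0.932, -0.290); φ = arcsin(p_z) ≈ -16.87°, λ = atan2(p_y, p_x) ≈ 103.10°.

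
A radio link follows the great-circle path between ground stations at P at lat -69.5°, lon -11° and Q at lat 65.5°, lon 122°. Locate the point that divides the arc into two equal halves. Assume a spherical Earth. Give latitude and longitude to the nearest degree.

The haversine formula gives a central angle δ ≈ 2.828 rad (162.1°) between the endpoints.
Interpolate at f = 1/2 with slerp weights a = sin((1−f)δ)/sin δ ≈ 3.207, b = sin(fδ)/sin δ ≈ 3.207.
p = a·p₁ + b·p₂ ≈ (0.398, 0.914, -0.086); φ = arcsin(p_z) ≈ -4.91°, λ = atan2(p_y, p_x) ≈ 66.47°.

≈ lat -5°, lon 66°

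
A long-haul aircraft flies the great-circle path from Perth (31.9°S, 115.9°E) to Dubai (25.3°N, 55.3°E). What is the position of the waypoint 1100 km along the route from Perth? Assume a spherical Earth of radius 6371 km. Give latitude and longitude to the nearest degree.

Write both endpoints as unit vectors p₁, p₂ with components (cos φ cos λ, cos φ sin λ, sin φ).
The central angle between the endpoints is δ = arccos(p₁·p₂) ≈ 1.419 rad (81.3°). The total great-circle distance is δ·R ≈ 1.419 × 6371 ≈ 9042 km, so the target fraction is f = 1100/9042 ≈ 0.122.
Interpolate at f ≈ 0.122 with slerp weights a = sin((1−f)δ)/sin δ ≈ 0.959, b = sin(fδ)/sin δ ≈ 0.174.
p = a·p₁ + b·p₂ ≈ (-0.266, 0.861, -0.432); φ = arcsin(p_z) ≈ -25.62°, λ = atan2(p_y, p_x) ≈ 107.17°.

≈ (26°S, 107°E)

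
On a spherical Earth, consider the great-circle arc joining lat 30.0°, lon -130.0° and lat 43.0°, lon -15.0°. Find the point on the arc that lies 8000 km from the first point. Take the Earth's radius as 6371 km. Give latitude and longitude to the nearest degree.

≈ lat 50°, lon -32°

Write both endpoints as unit vectors p₁, p₂ with components (cos φ cos λ, cos φ sin λ, sin φ).
The central angle between the endpoints is δ = arccos(p₁·p₂) ≈ 1.497 rad (85.8°). The total great-circle distance is δ·R ≈ 1.497 × 6371 ≈ 9540 km, so the target fraction is f = 8000/9540 ≈ 0.839.
Interpolate at f ≈ 0.839 with slerp weights a = sin((1−f)δ)/sin δ ≈ 0.240, b = sin(fδ)/sin δ ≈ 0.953.
p = a·p₁ + b·p₂ ≈ (0.540, -0.340, 0.770); φ = arcsin(p_z) ≈ 50.37°, λ = atan2(p_y, p_x) ≈ -32.18°.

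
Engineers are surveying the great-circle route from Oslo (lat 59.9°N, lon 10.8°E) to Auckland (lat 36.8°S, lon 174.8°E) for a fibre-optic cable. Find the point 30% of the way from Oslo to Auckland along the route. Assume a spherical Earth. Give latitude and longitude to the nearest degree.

Convert each endpoint to a unit vector on the sphere (x = cos φ cos λ, y = cos φ sin λ, z = sin φ).
The central angle between the endpoints is δ = arccos(p₁·p₂) ≈ 2.700 rad (154.7°).
Interpolate at f = 0.30 with slerp weights a = sin((1−f)δ)/sin δ ≈ 2.224, b = sin(fδ)/sin δ ≈ 1.697.
p = a·p₁ + b·p₂ ≈ (-0.258, 0.332, 0.907); φ = arcsin(p_z) ≈ 65.15°, λ = atan2(p_y, p_x) ≈ 127.79°.

≈ lat 65°N, lon 128°E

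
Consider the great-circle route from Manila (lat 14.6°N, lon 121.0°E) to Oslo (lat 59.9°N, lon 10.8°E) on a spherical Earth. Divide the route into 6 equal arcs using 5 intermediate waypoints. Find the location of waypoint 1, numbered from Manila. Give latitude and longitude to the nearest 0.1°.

Convert each endpoint to a unit vector on the sphere (x = cos φ cos λ, y = cos φ sin λ, z = sin φ).
The central angle between the endpoints is δ = arccos(p₁·p₂) ≈ 1.520 rad (87.1°).
Interpolate at f = 1/6 with slerp weights a = sin((1−f)δ)/sin δ ≈ 0.955, b = sin(fδ)/sin δ ≈ 0.251.
p = a·p₁ + b·p₂ ≈ (-0.353, 0.816, 0.458); φ = arcsin(p_z) ≈ 27.26°, λ = atan2(p_y, p_x) ≈ 113.36°.

≈ lat 27.3°N, lon 113.4°E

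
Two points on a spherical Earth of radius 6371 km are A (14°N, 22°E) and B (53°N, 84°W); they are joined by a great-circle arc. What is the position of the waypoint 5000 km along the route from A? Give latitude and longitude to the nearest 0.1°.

From cos δ = sin φ₁ sin φ₂ + cos φ₁ cos φ₂ cos Δλ, the central angle is δ ≈ 1.539 rad (88.2°). The total great-circle distance is δ·R ≈ 1.539 × 6371 ≈ 9802 km, so the target fraction is f = 5000/9802 ≈ 0.510.
Interpolate at f ≈ 0.510 with slerp weights a = sin((1−f)δ)/sin δ ≈ 0.685, b = sin(fδ)/sin δ ≈ 0.707.
p = a·p₁ + b·p₂ ≈ (0.660, -0.174, 0.730); φ = arcsin(p_z) ≈ 46.91°, λ = atan2(p_y, p_x) ≈ -14.78°.

≈ (46.9°N, 14.8°W)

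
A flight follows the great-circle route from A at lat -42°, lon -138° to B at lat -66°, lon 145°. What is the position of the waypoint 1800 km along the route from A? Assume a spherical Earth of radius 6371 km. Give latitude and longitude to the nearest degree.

≈ lat -55°, lon -153°

From cos δ = sin φ₁ sin φ₂ + cos φ₁ cos φ₂ cos Δλ, the central angle is δ ≈ 0.824 rad (47.2°). The total great-circle distance is δ·R ≈ 0.824 × 6371 ≈ 5250 km, so the target fraction is f = 1800/5250 ≈ 0.343.
Interpolate at f ≈ 0.343 with slerp weights a = sin((1−f)δ)/sin δ ≈ 0.702, b = sin(fδ)/sin δ ≈ 0.380.
p = a·p₁ + b·p₂ ≈ (-0.514, -0.261, -0.817); φ = arcsin(p_z) ≈ -54.78°, λ = atan2(p_y, p_x) ≈ -153.13°.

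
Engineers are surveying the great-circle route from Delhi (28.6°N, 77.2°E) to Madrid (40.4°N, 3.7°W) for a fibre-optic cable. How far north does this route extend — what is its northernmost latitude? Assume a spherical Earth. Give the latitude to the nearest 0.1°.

≈ 43.4°N

The great circle lies in the plane with unit normal n̂ = (p₁ × p₂)/|p₁ × p₂|.
Here n̂_z ≈ -0.726; the vertex latitude is φ_max = arccos|n̂_z| ≈ 43.4°.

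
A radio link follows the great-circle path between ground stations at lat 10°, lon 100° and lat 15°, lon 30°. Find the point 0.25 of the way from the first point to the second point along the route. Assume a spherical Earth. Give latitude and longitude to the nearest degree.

From cos δ = sin φ₁ sin φ₂ + cos φ₁ cos φ₂ cos Δλ, the central angle is δ ≈ 1.191 rad (68.3°).
Interpolate at f = 0.25 with slerp weights a = sin((1−f)δ)/sin δ ≈ 0.839, b = sin(fδ)/sin δ ≈ 0.316.
p = a·p₁ + b·p₂ ≈ (0.121, 0.966, 0.227); φ = arcsin(p_z) ≈ 13.15°, λ = atan2(p_y, p_x) ≈ 82.87°.

≈ lat 13°, lon 83°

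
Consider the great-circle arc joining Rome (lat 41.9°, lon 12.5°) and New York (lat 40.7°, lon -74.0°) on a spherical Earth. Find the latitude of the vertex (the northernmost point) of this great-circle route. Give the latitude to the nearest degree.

The great circle lies in the plane with unit normal n̂ = (p₁ × p₂)/|p₁ × p₂|.
Here n̂_z ≈ -0.638; the vertex latitude is φ_max = arccos|n̂_z| ≈ 50.4°.
Check via Clairaut: cos φ_max = |cos φ₁| · sin C = cos(41.9°)·sin(59.0°) ≈ 0.638, again giving ≈ 50.4°.

≈ 50°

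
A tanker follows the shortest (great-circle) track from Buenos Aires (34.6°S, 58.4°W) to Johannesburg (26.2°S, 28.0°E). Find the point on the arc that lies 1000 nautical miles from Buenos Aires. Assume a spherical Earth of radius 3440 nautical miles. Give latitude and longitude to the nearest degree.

≈ 39°S, 38°W

Convert each endpoint to a unit vector on the sphere (x = cos φ cos λ, y = cos φ sin λ, z = sin φ).
The central angle between the endpoints is δ = arccos(p₁·p₂) ≈ 1.269 rad (72.7°). The total great-circle distance is δ·R ≈ 1.269 × 3440 ≈ 4366 nmi, so the target fraction is f = 1000/4366 ≈ 0.229.
Interpolate at f ≈ 0.229 with slerp weights a = sin((1−f)δ)/sin δ ≈ 0.869, b = sin(fδ)/sin δ ≈ 0.300.
p = a·p₁ + b·p₂ ≈ (0.613, -0.483, -0.626); φ = arcsin(p_z) ≈ -38.75°, λ = atan2(p_y, p_x) ≈ -38.24°.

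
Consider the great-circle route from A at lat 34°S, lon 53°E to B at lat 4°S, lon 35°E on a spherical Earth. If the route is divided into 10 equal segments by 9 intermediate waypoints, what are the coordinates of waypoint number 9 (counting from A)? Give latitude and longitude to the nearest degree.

≈ lat 7°S, lon 37°E

From cos δ = sin φ₁ sin φ₂ + cos φ₁ cos φ₂ cos Δλ, the central angle is δ ≈ 0.600 rad (34.4°).
Interpolate at f = 9/10 with slerp weights a = sin((1−f)δ)/sin δ ≈ 0.106, b = sin(fδ)/sin δ ≈ 0.911.
p = a·p₁ + b·p₂ ≈ (0.797, 0.591, -0.123); φ = arcsin(p_z) ≈ -7.06°, λ = atan2(p_y, p_x) ≈ 36.57°.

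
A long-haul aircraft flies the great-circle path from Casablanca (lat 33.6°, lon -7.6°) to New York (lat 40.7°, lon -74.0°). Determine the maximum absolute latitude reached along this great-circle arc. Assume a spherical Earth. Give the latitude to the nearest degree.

≈ 43°

The great circle lies in the plane with unit normal n̂ = (p₁ × p₂)/|p₁ × p₂|.
Here n̂_z ≈ -0.733; the vertex latitude is φ_max = arccos|n̂_z| ≈ 42.9°.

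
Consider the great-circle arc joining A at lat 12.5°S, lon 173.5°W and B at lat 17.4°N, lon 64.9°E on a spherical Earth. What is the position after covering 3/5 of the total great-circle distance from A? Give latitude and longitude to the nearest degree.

≈ lat 9°N, lon 115°E

Write both endpoints as unit vectors p₁, p₂ with components (cos φ cos λ, cos φ sin λ, sin φ).
The central angle between the endpoints is δ = arccos(p₁·p₂) ≈ 2.157 rad (123.6°).
Interpolate at f = 3/5 with slerp weights a = sin((1−f)δ)/sin δ ≈ 0.912, b = sin(fδ)/sin δ ≈ 1.154.
p = a·p₁ + b·p₂ ≈ (-0.417, 0.897, 0.148); φ = arcsin(p_z) ≈ 8.51°, λ = atan2(p_y, p_x) ≈ 114.93°.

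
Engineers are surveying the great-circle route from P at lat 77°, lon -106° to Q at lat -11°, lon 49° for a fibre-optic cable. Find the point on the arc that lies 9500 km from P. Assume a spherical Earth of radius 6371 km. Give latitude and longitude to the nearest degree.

≈ lat 16°, lon 46°

Convert each endpoint to a unit vector on the sphere (x = cos φ cos λ, y = cos φ sin λ, z = sin φ).
The central angle between the endpoints is δ = arccos(p₁·p₂) ≈ 1.967 rad (112.7°). The total great-circle distance is δ·R ≈ 1.967 × 6371 ≈ 12533 km, so the target fraction is f = 9500/12533 ≈ 0.758.
Interpolate at f ≈ 0.758 with slerp weights a = sin((1−f)δ)/sin δ ≈ 0.497, b = sin(fδ)/sin δ ≈ 1.081.
p = a·p₁ + b·p₂ ≈ (0.665, 0.693, 0.278); φ = arcsin(p_z) ≈ 16.13°, λ = atan2(p_y, p_x) ≈ 46.18°.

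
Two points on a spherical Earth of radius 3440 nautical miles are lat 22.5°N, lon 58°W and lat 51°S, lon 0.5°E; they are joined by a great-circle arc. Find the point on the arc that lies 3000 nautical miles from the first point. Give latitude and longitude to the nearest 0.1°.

Convert each endpoint to a unit vector on the sphere (x = cos φ cos λ, y = cos φ sin λ, z = sin φ).
The central angle between the endpoints is δ = arccos(p₁·p₂) ≈ 1.564 rad (89.6°). The total great-circle distance is δ·R ≈ 1.564 × 3440 ≈ 5382 nmi, so the target fraction is f = 3000/5382 ≈ 0.557.
Interpolate at f ≈ 0.557 with slerp weights a = sin((1−f)δ)/sin δ ≈ 0.638, b = sin(fδ)/sin δ ≈ 0.766.
p = a·p₁ + b·p₂ ≈ (0.794, -0.496, -0.351); φ = arcsin(p_z) ≈ -20.53°, λ = atan2(p_y, p_x) ≈ -31.98°.

≈ lat 20.5°S, lon 32.0°W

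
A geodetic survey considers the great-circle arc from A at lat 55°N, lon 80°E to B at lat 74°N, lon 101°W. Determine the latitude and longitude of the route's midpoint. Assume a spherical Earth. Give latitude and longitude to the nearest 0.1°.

≈ lat 80.5°N, lon 80.9°E

Write both endpoints as unit vectors p₁, p₂ with components (cos φ cos λ, cos φ sin λ, sin φ).
The central angle between the endpoints is δ = arccos(p₁·p₂) ≈ 0.890 rad (51.0°).
Interpolate at f = 1/2 with slerp weights a = sin((1−f)δ)/sin δ ≈ 0.554, b = sin(fδ)/sin δ ≈ 0.554.
p = a·p₁ + b·p₂ ≈ (0.026, 0.163, 0.986); φ = arcsin(p_z) ≈ 80.50°, λ = atan2(p_y, p_x) ≈ 80.92°.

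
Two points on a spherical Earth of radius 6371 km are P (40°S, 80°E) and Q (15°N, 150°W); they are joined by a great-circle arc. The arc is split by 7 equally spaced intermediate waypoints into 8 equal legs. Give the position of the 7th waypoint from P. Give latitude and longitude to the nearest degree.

≈ (4°N, 162°W)

The haversine formula gives a central angle δ ≈ 2.268 rad (129.9°) between the endpoints.
Interpolate at f = 7/8 with slerp weights a = sin((1−f)δ)/sin δ ≈ 0.365, b = sin(fδ)/sin δ ≈ 1.194.
p = a·p₁ + b·p₂ ≈ (-0.951, -0.302, 0.075); φ = arcsin(p_z) ≈ 4.28°, λ = atan2(p_y, p_x) ≈ -162.40°.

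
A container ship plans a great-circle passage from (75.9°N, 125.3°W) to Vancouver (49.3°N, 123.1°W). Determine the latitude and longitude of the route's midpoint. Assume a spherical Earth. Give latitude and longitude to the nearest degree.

Convert each endpoint to a unit vector on the sphere (x = cos φ cos λ, y = cos φ sin λ, z = sin φ).
The central angle between the endpoints is δ = arccos(p₁·p₂) ≈ 0.465 rad (26.6°).
Interpolate at f = 1/2 with slerp weights a = sin((1−f)δ)/sin δ ≈ 0.514, b = sin(fδ)/sin δ ≈ 0.514.
p = a·p₁ + b·p₂ ≈ (-0.255, -0.383, 0.888); φ = arcsin(p_z) ≈ 62.60°, λ = atan2(p_y, p_x) ≈ -123.70°.

≈ (63°N, 124°W)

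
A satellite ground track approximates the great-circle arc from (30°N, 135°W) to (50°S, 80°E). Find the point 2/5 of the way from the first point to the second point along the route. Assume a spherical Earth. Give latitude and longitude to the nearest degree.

The haversine formula gives a central angle δ ≈ 2.566 rad (147.0°) between the endpoints.
Interpolate at f = 2/5 with slerp weights a = sin((1−f)δ)/sin δ ≈ 1.837, b = sin(fδ)/sin δ ≈ 1.572.
p = a·p₁ + b·p₂ ≈ (-0.949, -0.130, -0.286); φ = arcsin(p_z) ≈ -16.62°, λ = atan2(p_y, p_x) ≈ -172.23°.

≈ (17°S, 172°W)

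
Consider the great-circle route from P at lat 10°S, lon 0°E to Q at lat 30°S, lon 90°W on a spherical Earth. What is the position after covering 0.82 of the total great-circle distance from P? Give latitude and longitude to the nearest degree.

≈ lat 31°S, lon 72°W

Write both endpoints as unit vectors p₁, p₂ with components (cos φ cos λ, cos φ sin λ, sin φ).
The central angle between the endpoints is δ = arccos(p₁·p₂) ≈ 1.484 rad (85.0°).
Interpolate at f = 0.82 with slerp weights a = sin((1−f)δ)/sin δ ≈ 0.265, b = sin(fδ)/sin δ ≈ 0.942.
p = a·p₁ + b·p₂ ≈ (0.261, -0.815, -0.517); φ = arcsin(p_z) ≈ -31.12°, λ = atan2(p_y, p_x) ≈ -72.26°.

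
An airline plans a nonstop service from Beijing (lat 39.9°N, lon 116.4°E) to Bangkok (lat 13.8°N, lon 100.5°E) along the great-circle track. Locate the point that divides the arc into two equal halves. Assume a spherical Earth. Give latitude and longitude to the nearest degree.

≈ lat 27°N, lon 108°E

Write both endpoints as unit vectors p₁, p₂ with components (cos φ cos λ, cos φ sin λ, sin φ).
The central angle between the endpoints is δ = arccos(p₁·p₂) ≈ 0.517 rad (29.6°).
Interpolate at f = 1/2 with slerp weights a = sin((1−f)δ)/sin δ ≈ 0.517, b = sin(fδ)/sin δ ≈ 0.517.
p = a·p₁ + b·p₂ ≈ (-0.268, 0.849, 0.455); φ = arcsin(p_z) ≈ 27.07°, λ = atan2(p_y, p_x) ≈ 107.51°.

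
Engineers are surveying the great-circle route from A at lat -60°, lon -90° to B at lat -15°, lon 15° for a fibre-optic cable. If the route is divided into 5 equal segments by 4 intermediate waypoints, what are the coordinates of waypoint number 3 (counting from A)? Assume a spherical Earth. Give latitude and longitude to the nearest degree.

≈ lat -43°, lon -7°

Write both endpoints as unit vectors p₁, p₂ with components (cos φ cos λ, cos φ sin λ, sin φ).
The central angle between the endpoints is δ = arccos(p₁·p₂) ≈ 1.471 rad (84.3°).
Interpolate at f = 3/5 with slerp weights a = sin((1−f)δ)/sin δ ≈ 0.558, b = sin(fδ)/sin δ ≈ 0.776.
p = a·p₁ + b·p₂ ≈ (0.724, -0.085, -0.684); φ = arcsin(p_z) ≈ -43.17°, λ = atan2(p_y, p_x) ≈ -6.68°.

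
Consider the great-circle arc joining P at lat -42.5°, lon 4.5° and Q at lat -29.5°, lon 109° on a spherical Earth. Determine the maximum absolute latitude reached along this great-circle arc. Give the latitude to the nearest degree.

The great circle lies in the plane with unit normal n̂ = (p₁ × p₂)/|p₁ × p₂|.
Here n̂_z ≈ +0.631; the vertex latitude is φ_max = arccos|n̂_z| ≈ 50.9°.
Check via Clairaut: cos φ_max = |cos φ₁| · sin C = cos(42.5°)·sin(121.2°) ≈ 0.631, again giving ≈ 50.9°.

≈ -51°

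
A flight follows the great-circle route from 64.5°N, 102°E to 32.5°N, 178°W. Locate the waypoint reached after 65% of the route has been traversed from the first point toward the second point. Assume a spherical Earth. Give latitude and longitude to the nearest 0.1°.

From cos δ = sin φ₁ sin φ₂ + cos φ₁ cos φ₂ cos Δλ, the central angle is δ ≈ 0.991 rad (56.8°).
Interpolate at f = 0.65 with slerp weights a = sin((1−f)δ)/sin δ ≈ 0.406, b = sin(fδ)/sin δ ≈ 0.718.
p = a·p₁ + b·p₂ ≈ (-0.641, 0.150, 0.752); φ = arcsin(p_z) ≈ 48.80°, λ = atan2(p_y, p_x) ≈ 166.84°.

≈ 48.8°N, 166.8°E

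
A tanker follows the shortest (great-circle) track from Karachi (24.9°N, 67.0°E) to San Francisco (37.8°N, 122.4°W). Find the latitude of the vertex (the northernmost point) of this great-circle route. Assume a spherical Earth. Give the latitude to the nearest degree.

≈ 82°N

The great circle lies in the plane with unit normal n̂ = (p₁ × p₂)/|p₁ × p₂|.
Here n̂_z ≈ +0.131; the vertex latitude is φ_max = arccos|n̂_z| ≈ 82.5°.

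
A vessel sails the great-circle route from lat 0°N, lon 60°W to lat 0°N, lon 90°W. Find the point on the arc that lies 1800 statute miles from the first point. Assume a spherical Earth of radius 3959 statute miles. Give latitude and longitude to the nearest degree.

≈ lat 0°N, lon 86°W

The haversine formula gives a central angle δ ≈ 0.524 rad (30.0°) between the endpoints. The total great-circle distance is δ·R ≈ 0.524 × 3959 ≈ 2073 mi, so the target fraction is f = 1800/2073 ≈ 0.868.
Interpolate at f ≈ 0.868 with slerp weights a = sin((1−f)δ)/sin δ ≈ 0.138, b = sin(fδ)/sin δ ≈ 0.878.
p = a·p₁ + b·p₂ ≈ (0.069, -0.998, 0.000); φ = arcsin(p_z) ≈ 0.00°, λ = atan2(p_y, p_x) ≈ -86.05°.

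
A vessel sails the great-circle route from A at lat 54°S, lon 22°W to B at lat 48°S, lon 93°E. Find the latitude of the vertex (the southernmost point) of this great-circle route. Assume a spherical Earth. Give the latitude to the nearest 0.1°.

≈ 66.7°S

The great circle lies in the plane with unit normal n̂ = (p₁ × p₂)/|p₁ × p₂|.
Here n̂_z ≈ +0.396; the vertex latitude is φ_max = arccos|n̂_z| ≈ 66.7°.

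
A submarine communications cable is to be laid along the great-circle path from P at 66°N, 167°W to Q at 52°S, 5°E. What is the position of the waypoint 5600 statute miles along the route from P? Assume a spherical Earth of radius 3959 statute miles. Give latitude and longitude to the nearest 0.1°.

≈ 31.3°N, 10.2°W

Convert each endpoint to a unit vector on the sphere (x = cos φ cos λ, y = cos φ sin λ, z = sin φ).
The central angle between the endpoints is δ = arccos(p₁·p₂) ≈ 2.887 rad (165.4°). The total great-circle distance is δ·R ≈ 2.887 × 3959 ≈ 11431 mi, so the target fraction is f = 5600/11431 ≈ 0.490.
Interpolate at f ≈ 0.490 with slerp weights a = sin((1−f)δ)/sin δ ≈ 3.957, b = sin(fδ)/sin δ ≈ 3.928.
p = a·p₁ + b·p₂ ≈ (0.841, -0.151, 0.520); φ = arcsin(p_z) ≈ 31.33°, λ = atan2(p_y, p_x) ≈ -10.20°.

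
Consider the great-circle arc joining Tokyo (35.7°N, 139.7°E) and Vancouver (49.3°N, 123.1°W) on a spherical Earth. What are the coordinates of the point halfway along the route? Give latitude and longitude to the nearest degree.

≈ (54°N, 179°W)

Write both endpoints as unit vectors p₁, p₂ with components (cos φ cos λ, cos φ sin λ, sin φ).
The central angle between the endpoints is δ = arccos(p₁·p₂) ≈ 1.185 rad (67.9°).
Interpolate at f = 1/2 with slerp weights a = sin((1−f)δ)/sin δ ≈ 0.603, b = sin(fδ)/sin δ ≈ 0.603.
p = a·p₁ + b·p₂ ≈ (-0.588, -0.013, 0.809); φ = arcsin(p_z) ≈ 53.97°, λ = atan2(p_y, p_x) ≈ -178.77°.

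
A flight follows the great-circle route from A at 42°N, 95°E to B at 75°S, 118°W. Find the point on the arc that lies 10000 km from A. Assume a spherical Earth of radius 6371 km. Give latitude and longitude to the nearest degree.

From cos δ = sin φ₁ sin φ₂ + cos φ₁ cos φ₂ cos Δλ, the central angle is δ ≈ 2.511 rad (143.9°). The total great-circle distance is δ·R ≈ 2.511 × 6371 ≈ 15997 km, so the target fraction is f = 10000/15997 ≈ 0.625.
Interpolate at f ≈ 0.625 with slerp weights a = sin((1−f)δ)/sin δ ≈ 1.371, b = sin(fδ)/sin δ ≈ 1.696.
p = a·p₁ + b·p₂ ≈ (-0.295, 0.627, -0.721); φ = arcsin(p_z) ≈ -46.12°, λ = atan2(p_y, p_x) ≈ 115.17°.

≈ 46°S, 115°E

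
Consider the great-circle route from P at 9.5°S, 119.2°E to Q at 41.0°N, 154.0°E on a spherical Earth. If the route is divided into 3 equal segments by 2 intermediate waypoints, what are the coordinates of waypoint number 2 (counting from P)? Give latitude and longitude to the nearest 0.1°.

From cos δ = sin φ₁ sin φ₂ + cos φ₁ cos φ₂ cos Δλ, the central angle is δ ≈ 1.044 rad (59.8°).
Interpolate at f = 2/3 with slerp weights a = sin((1−f)δ)/sin δ ≈ 0.394, b = sin(fδ)/sin δ ≈ 0.742.
p = a·p₁ + b·p₂ ≈ (-0.693, 0.585, 0.421); φ = arcsin(p_z) ≈ 24.93°, λ = atan2(p_y, p_x) ≈ 139.83°.

≈ 24.9°N, 139.8°E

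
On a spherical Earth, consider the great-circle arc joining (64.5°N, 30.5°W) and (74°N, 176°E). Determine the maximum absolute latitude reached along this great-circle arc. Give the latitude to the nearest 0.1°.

The great circle lies in the plane with unit normal n̂ = (p₁ × p₂)/|p₁ × p₂|.
Here n̂_z ≈ -0.082; the vertex latitude is φ_max = arccos|n̂_z| ≈ 85.3°.
Check via Clairaut: cos φ_max = |cos φ₁| · sin C = cos(64.5°)·sin(10.9°) ≈ 0.082, again giving ≈ 85.3°.

≈ 85.3°N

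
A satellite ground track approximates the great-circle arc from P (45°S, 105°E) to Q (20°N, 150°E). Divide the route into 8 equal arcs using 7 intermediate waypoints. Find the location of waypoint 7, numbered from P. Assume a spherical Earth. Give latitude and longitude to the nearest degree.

Write both endpoints as unit vectors p₁, p₂ with components (cos φ cos λ, cos φ sin λ, sin φ).
The central angle between the endpoints is δ = arccos(p₁·p₂) ≈ 1.341 rad (76.8°).
Interpolate at f = 7/8 with slerp weights a = sin((1−f)δ)/sin δ ≈ 0.171, b = sin(fδ)/sin δ ≈ 0.947.
p = a·p₁ + b·p₂ ≈ (-0.802, 0.562, 0.203); φ = arcsin(p_z) ≈ 11.70°, λ = atan2(p_y, p_x) ≈ 144.98°.

≈ (12°N, 145°E)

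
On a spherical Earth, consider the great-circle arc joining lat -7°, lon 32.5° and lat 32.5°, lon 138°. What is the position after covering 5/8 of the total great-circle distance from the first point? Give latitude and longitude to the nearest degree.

From cos δ = sin φ₁ sin φ₂ + cos φ₁ cos φ₂ cos Δλ, the central angle is δ ≈ 1.864 rad (106.8°).
Interpolate at f = 5/8 with slerp weights a = sin((1−f)δ)/sin δ ≈ 0.672, b = sin(fδ)/sin δ ≈ 0.960.
p = a·p₁ + b·p₂ ≈ (-0.039, 0.900, 0.434); φ = arcsin(p_z) ≈ 25.71°, λ = atan2(p_y, p_x) ≈ 92.47°.

≈ lat 26°, lon 92°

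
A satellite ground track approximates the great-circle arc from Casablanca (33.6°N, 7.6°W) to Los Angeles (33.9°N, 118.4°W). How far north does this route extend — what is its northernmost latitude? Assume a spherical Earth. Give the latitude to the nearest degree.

The great circle lies in the plane with unit normal n̂ = (p₁ × p₂)/|p₁ × p₂|.
Here n̂_z ≈ -0.648; the vertex latitude is φ_max = arccos|n̂_z| ≈ 49.6°.
Check via Clairaut: cos φ_max = |cos φ₁| · sin C = cos(33.6°)·sin(51.0°) ≈ 0.648, again giving ≈ 49.6°.

≈ 50°N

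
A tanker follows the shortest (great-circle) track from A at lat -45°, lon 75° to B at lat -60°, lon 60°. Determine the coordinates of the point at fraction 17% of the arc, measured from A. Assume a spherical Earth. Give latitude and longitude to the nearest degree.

≈ lat -48°, lon 73°

Write both endpoints as unit vectors p₁, p₂ with components (cos φ cos λ, cos φ sin λ, sin φ).
The central angle between the endpoints is δ = arccos(p₁·p₂) ≈ 0.305 rad (17.5°).
Interpolate at f = 0.17 with slerp weights a = sin((1−f)δ)/sin δ ≈ 0.834, b = sin(fδ)/sin δ ≈ 0.173.
p = a·p₁ + b·p₂ ≈ (0.196, 0.644, -0.739); φ = arcsin(p_z) ≈ -47.66°, λ = atan2(p_y, p_x) ≈ 73.10°.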